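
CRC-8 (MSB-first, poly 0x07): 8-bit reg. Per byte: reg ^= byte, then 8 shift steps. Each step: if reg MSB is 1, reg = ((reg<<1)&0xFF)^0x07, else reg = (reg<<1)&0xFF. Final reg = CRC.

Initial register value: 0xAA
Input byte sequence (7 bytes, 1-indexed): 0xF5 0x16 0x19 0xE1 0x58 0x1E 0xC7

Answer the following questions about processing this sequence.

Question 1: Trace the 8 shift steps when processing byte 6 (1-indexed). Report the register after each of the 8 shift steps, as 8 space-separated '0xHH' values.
After byte 1 (0xF5): reg=0x9A
After byte 2 (0x16): reg=0xAD
After byte 3 (0x19): reg=0x05
After byte 4 (0xE1): reg=0xB2
After byte 5 (0x58): reg=0x98
Register before byte 6: 0x98
After XOR with byte 0x1E: 0x86

Answer: 0x0B 0x16 0x2C 0x58 0xB0 0x67 0xCE 0x9B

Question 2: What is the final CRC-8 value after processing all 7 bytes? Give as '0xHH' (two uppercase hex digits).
Answer: 0x93

Derivation:
After byte 1 (0xF5): reg=0x9A
After byte 2 (0x16): reg=0xAD
After byte 3 (0x19): reg=0x05
After byte 4 (0xE1): reg=0xB2
After byte 5 (0x58): reg=0x98
After byte 6 (0x1E): reg=0x9B
After byte 7 (0xC7): reg=0x93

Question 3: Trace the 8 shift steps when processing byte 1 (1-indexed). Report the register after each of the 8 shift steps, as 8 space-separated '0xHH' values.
Answer: 0xBE 0x7B 0xF6 0xEB 0xD1 0xA5 0x4D 0x9A

Derivation:
Register before byte 1: 0xAA
After XOR with byte 0xF5: 0x5F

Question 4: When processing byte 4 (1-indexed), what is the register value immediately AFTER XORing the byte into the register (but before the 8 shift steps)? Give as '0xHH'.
Register before byte 4: 0x05
Byte 4: 0xE1
0x05 XOR 0xE1 = 0xE4

Answer: 0xE4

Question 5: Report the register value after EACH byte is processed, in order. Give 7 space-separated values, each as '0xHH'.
0x9A 0xAD 0x05 0xB2 0x98 0x9B 0x93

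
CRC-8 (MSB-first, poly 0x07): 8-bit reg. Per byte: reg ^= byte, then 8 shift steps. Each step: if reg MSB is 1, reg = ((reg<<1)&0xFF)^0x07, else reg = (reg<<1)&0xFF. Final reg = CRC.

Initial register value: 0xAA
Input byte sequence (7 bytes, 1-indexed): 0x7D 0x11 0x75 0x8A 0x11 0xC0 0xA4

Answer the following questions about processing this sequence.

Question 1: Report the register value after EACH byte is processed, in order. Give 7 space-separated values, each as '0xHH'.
0x2B 0xA6 0x37 0x3A 0xD1 0x77 0x37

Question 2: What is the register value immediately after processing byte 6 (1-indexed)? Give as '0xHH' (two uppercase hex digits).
Answer: 0x77

Derivation:
After byte 1 (0x7D): reg=0x2B
After byte 2 (0x11): reg=0xA6
After byte 3 (0x75): reg=0x37
After byte 4 (0x8A): reg=0x3A
After byte 5 (0x11): reg=0xD1
After byte 6 (0xC0): reg=0x77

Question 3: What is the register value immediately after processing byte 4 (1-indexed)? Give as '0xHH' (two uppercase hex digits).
After byte 1 (0x7D): reg=0x2B
After byte 2 (0x11): reg=0xA6
After byte 3 (0x75): reg=0x37
After byte 4 (0x8A): reg=0x3A

Answer: 0x3A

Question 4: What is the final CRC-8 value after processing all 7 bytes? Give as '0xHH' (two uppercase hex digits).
After byte 1 (0x7D): reg=0x2B
After byte 2 (0x11): reg=0xA6
After byte 3 (0x75): reg=0x37
After byte 4 (0x8A): reg=0x3A
After byte 5 (0x11): reg=0xD1
After byte 6 (0xC0): reg=0x77
After byte 7 (0xA4): reg=0x37

Answer: 0x37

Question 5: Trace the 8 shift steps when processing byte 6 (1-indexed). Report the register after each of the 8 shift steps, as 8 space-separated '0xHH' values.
Answer: 0x22 0x44 0x88 0x17 0x2E 0x5C 0xB8 0x77

Derivation:
After byte 1 (0x7D): reg=0x2B
After byte 2 (0x11): reg=0xA6
After byte 3 (0x75): reg=0x37
After byte 4 (0x8A): reg=0x3A
After byte 5 (0x11): reg=0xD1
Register before byte 6: 0xD1
After XOR with byte 0xC0: 0x11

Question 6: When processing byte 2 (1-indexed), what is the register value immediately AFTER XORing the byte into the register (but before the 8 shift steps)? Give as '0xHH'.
Answer: 0x3A

Derivation:
Register before byte 2: 0x2B
Byte 2: 0x11
0x2B XOR 0x11 = 0x3A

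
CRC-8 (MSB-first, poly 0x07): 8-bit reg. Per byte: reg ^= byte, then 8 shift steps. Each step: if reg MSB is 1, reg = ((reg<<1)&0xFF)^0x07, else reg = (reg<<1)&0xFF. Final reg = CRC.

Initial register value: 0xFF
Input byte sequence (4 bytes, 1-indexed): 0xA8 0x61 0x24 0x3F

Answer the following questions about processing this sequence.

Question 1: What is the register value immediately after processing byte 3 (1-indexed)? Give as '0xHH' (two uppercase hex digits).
Answer: 0x2E

Derivation:
After byte 1 (0xA8): reg=0xA2
After byte 2 (0x61): reg=0x47
After byte 3 (0x24): reg=0x2E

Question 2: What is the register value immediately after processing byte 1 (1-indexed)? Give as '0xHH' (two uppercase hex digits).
After byte 1 (0xA8): reg=0xA2

Answer: 0xA2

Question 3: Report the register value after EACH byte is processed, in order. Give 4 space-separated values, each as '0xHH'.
0xA2 0x47 0x2E 0x77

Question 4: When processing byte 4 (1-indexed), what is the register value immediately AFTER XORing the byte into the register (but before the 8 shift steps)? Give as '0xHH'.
Answer: 0x11

Derivation:
Register before byte 4: 0x2E
Byte 4: 0x3F
0x2E XOR 0x3F = 0x11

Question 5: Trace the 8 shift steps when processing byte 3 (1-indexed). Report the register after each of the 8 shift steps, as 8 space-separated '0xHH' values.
After byte 1 (0xA8): reg=0xA2
After byte 2 (0x61): reg=0x47
Register before byte 3: 0x47
After XOR with byte 0x24: 0x63

Answer: 0xC6 0x8B 0x11 0x22 0x44 0x88 0x17 0x2E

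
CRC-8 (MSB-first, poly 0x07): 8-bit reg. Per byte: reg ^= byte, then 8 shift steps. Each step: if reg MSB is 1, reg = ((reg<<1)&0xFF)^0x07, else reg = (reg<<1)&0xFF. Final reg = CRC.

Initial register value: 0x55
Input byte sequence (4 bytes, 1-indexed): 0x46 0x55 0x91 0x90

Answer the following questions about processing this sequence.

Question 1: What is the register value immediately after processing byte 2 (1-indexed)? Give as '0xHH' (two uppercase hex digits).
Answer: 0xC4

Derivation:
After byte 1 (0x46): reg=0x79
After byte 2 (0x55): reg=0xC4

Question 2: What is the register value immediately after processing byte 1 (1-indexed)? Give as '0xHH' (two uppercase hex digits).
Answer: 0x79

Derivation:
After byte 1 (0x46): reg=0x79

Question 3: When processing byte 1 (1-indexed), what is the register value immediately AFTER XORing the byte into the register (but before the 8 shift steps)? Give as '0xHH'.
Register before byte 1: 0x55
Byte 1: 0x46
0x55 XOR 0x46 = 0x13

Answer: 0x13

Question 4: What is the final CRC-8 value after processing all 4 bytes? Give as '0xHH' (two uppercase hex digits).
After byte 1 (0x46): reg=0x79
After byte 2 (0x55): reg=0xC4
After byte 3 (0x91): reg=0xAC
After byte 4 (0x90): reg=0xB4

Answer: 0xB4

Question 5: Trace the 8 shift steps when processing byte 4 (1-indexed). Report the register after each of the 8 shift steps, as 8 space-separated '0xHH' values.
After byte 1 (0x46): reg=0x79
After byte 2 (0x55): reg=0xC4
After byte 3 (0x91): reg=0xAC
Register before byte 4: 0xAC
After XOR with byte 0x90: 0x3C

Answer: 0x78 0xF0 0xE7 0xC9 0x95 0x2D 0x5A 0xB4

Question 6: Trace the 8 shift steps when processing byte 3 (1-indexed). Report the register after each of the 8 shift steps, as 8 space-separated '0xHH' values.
After byte 1 (0x46): reg=0x79
After byte 2 (0x55): reg=0xC4
Register before byte 3: 0xC4
After XOR with byte 0x91: 0x55

Answer: 0xAA 0x53 0xA6 0x4B 0x96 0x2B 0x56 0xAC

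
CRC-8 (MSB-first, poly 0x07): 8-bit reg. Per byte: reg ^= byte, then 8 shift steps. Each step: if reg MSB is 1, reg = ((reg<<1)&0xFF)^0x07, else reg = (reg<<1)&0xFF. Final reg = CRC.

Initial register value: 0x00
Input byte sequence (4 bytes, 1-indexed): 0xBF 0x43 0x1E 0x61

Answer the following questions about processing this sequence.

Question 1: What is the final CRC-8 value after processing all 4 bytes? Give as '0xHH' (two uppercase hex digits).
Answer: 0xD0

Derivation:
After byte 1 (0xBF): reg=0x34
After byte 2 (0x43): reg=0x42
After byte 3 (0x1E): reg=0x93
After byte 4 (0x61): reg=0xD0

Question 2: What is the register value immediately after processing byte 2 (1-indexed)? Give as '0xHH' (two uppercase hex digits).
Answer: 0x42

Derivation:
After byte 1 (0xBF): reg=0x34
After byte 2 (0x43): reg=0x42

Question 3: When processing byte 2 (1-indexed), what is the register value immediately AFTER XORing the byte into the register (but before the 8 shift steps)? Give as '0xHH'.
Answer: 0x77

Derivation:
Register before byte 2: 0x34
Byte 2: 0x43
0x34 XOR 0x43 = 0x77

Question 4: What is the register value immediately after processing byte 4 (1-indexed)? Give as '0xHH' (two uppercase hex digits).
After byte 1 (0xBF): reg=0x34
After byte 2 (0x43): reg=0x42
After byte 3 (0x1E): reg=0x93
After byte 4 (0x61): reg=0xD0

Answer: 0xD0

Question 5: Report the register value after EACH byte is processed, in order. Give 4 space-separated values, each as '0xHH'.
0x34 0x42 0x93 0xD0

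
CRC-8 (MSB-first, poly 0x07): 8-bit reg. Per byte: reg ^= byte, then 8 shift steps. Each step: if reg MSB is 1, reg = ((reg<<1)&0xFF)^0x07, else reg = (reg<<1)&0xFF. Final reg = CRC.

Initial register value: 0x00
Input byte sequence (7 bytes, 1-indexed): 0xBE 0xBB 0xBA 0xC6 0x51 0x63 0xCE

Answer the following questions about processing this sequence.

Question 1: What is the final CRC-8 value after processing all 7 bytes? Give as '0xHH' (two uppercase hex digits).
After byte 1 (0xBE): reg=0x33
After byte 2 (0xBB): reg=0xB1
After byte 3 (0xBA): reg=0x31
After byte 4 (0xC6): reg=0xCB
After byte 5 (0x51): reg=0xCF
After byte 6 (0x63): reg=0x4D
After byte 7 (0xCE): reg=0x80

Answer: 0x80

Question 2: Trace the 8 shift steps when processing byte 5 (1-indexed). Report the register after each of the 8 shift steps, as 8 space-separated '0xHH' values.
Answer: 0x33 0x66 0xCC 0x9F 0x39 0x72 0xE4 0xCF

Derivation:
After byte 1 (0xBE): reg=0x33
After byte 2 (0xBB): reg=0xB1
After byte 3 (0xBA): reg=0x31
After byte 4 (0xC6): reg=0xCB
Register before byte 5: 0xCB
After XOR with byte 0x51: 0x9A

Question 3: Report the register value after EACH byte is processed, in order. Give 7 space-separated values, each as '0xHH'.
0x33 0xB1 0x31 0xCB 0xCF 0x4D 0x80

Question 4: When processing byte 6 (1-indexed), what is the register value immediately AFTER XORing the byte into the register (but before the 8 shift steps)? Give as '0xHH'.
Register before byte 6: 0xCF
Byte 6: 0x63
0xCF XOR 0x63 = 0xAC

Answer: 0xAC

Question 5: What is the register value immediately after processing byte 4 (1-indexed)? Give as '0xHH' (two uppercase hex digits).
After byte 1 (0xBE): reg=0x33
After byte 2 (0xBB): reg=0xB1
After byte 3 (0xBA): reg=0x31
After byte 4 (0xC6): reg=0xCB

Answer: 0xCB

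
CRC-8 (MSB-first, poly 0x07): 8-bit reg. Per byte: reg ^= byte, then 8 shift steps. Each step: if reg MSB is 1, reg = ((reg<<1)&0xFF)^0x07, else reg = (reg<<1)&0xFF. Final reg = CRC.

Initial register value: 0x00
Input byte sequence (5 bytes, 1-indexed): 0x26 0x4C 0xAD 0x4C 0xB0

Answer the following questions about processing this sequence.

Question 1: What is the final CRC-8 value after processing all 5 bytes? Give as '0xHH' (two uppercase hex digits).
Answer: 0x3B

Derivation:
After byte 1 (0x26): reg=0xF2
After byte 2 (0x4C): reg=0x33
After byte 3 (0xAD): reg=0xD3
After byte 4 (0x4C): reg=0xD4
After byte 5 (0xB0): reg=0x3B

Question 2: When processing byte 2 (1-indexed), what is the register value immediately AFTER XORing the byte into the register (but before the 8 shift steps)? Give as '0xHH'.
Answer: 0xBE

Derivation:
Register before byte 2: 0xF2
Byte 2: 0x4C
0xF2 XOR 0x4C = 0xBE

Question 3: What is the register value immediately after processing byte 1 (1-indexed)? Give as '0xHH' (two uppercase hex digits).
Answer: 0xF2

Derivation:
After byte 1 (0x26): reg=0xF2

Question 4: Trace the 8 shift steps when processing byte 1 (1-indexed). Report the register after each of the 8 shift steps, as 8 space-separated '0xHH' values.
Answer: 0x4C 0x98 0x37 0x6E 0xDC 0xBF 0x79 0xF2

Derivation:
Register before byte 1: 0x00
After XOR with byte 0x26: 0x26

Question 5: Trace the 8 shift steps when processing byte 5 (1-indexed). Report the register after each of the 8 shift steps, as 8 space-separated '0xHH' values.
After byte 1 (0x26): reg=0xF2
After byte 2 (0x4C): reg=0x33
After byte 3 (0xAD): reg=0xD3
After byte 4 (0x4C): reg=0xD4
Register before byte 5: 0xD4
After XOR with byte 0xB0: 0x64

Answer: 0xC8 0x97 0x29 0x52 0xA4 0x4F 0x9E 0x3B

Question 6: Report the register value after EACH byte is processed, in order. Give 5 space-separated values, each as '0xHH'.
0xF2 0x33 0xD3 0xD4 0x3B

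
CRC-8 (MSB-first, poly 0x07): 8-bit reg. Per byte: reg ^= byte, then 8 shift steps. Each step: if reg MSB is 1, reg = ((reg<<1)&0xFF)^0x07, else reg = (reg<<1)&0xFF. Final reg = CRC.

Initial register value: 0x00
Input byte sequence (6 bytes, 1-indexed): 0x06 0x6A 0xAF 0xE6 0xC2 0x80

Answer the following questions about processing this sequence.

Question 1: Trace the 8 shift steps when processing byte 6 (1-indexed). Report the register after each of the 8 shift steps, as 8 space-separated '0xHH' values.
After byte 1 (0x06): reg=0x12
After byte 2 (0x6A): reg=0x6F
After byte 3 (0xAF): reg=0x4E
After byte 4 (0xE6): reg=0x51
After byte 5 (0xC2): reg=0xF0
Register before byte 6: 0xF0
After XOR with byte 0x80: 0x70

Answer: 0xE0 0xC7 0x89 0x15 0x2A 0x54 0xA8 0x57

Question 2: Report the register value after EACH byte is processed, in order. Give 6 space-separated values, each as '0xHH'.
0x12 0x6F 0x4E 0x51 0xF0 0x57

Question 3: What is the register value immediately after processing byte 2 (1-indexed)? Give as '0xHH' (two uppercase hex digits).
Answer: 0x6F

Derivation:
After byte 1 (0x06): reg=0x12
After byte 2 (0x6A): reg=0x6F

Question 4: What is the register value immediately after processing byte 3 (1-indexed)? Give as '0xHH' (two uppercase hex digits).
After byte 1 (0x06): reg=0x12
After byte 2 (0x6A): reg=0x6F
After byte 3 (0xAF): reg=0x4E

Answer: 0x4E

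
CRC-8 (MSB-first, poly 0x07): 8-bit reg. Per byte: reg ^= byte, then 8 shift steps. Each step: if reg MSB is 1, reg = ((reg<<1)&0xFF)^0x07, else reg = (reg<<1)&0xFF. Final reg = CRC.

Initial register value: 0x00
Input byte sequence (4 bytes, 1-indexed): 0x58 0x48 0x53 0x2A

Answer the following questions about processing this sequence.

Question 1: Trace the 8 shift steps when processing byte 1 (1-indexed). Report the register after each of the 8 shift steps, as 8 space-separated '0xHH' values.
Register before byte 1: 0x00
After XOR with byte 0x58: 0x58

Answer: 0xB0 0x67 0xCE 0x9B 0x31 0x62 0xC4 0x8F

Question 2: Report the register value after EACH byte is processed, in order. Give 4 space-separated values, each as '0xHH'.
0x8F 0x5B 0x38 0x7E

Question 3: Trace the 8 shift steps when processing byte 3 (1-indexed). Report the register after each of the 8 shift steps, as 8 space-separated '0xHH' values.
Answer: 0x10 0x20 0x40 0x80 0x07 0x0E 0x1C 0x38

Derivation:
After byte 1 (0x58): reg=0x8F
After byte 2 (0x48): reg=0x5B
Register before byte 3: 0x5B
After XOR with byte 0x53: 0x08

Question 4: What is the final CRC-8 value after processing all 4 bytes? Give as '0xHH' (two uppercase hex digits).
Answer: 0x7E

Derivation:
After byte 1 (0x58): reg=0x8F
After byte 2 (0x48): reg=0x5B
After byte 3 (0x53): reg=0x38
After byte 4 (0x2A): reg=0x7E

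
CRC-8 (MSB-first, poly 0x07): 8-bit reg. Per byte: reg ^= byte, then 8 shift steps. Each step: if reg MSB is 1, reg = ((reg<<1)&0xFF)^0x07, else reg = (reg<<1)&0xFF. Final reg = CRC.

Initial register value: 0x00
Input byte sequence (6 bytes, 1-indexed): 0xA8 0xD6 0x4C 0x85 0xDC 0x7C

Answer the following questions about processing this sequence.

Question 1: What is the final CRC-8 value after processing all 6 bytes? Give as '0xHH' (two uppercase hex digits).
Answer: 0x33

Derivation:
After byte 1 (0xA8): reg=0x51
After byte 2 (0xD6): reg=0x9C
After byte 3 (0x4C): reg=0x3E
After byte 4 (0x85): reg=0x28
After byte 5 (0xDC): reg=0xC2
After byte 6 (0x7C): reg=0x33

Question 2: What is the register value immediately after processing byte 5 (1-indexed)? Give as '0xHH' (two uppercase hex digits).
After byte 1 (0xA8): reg=0x51
After byte 2 (0xD6): reg=0x9C
After byte 3 (0x4C): reg=0x3E
After byte 4 (0x85): reg=0x28
After byte 5 (0xDC): reg=0xC2

Answer: 0xC2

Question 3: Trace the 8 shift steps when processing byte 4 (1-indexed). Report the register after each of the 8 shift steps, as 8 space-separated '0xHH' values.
After byte 1 (0xA8): reg=0x51
After byte 2 (0xD6): reg=0x9C
After byte 3 (0x4C): reg=0x3E
Register before byte 4: 0x3E
After XOR with byte 0x85: 0xBB

Answer: 0x71 0xE2 0xC3 0x81 0x05 0x0A 0x14 0x28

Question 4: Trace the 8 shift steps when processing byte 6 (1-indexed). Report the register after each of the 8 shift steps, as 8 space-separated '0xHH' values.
After byte 1 (0xA8): reg=0x51
After byte 2 (0xD6): reg=0x9C
After byte 3 (0x4C): reg=0x3E
After byte 4 (0x85): reg=0x28
After byte 5 (0xDC): reg=0xC2
Register before byte 6: 0xC2
After XOR with byte 0x7C: 0xBE

Answer: 0x7B 0xF6 0xEB 0xD1 0xA5 0x4D 0x9A 0x33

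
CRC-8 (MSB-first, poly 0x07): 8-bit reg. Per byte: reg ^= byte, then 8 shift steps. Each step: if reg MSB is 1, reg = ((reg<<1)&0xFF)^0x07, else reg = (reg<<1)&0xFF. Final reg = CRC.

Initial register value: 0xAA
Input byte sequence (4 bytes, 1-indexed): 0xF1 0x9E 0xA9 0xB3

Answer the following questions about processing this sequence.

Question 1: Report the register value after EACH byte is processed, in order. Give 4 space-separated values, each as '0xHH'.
0x86 0x48 0xA9 0x46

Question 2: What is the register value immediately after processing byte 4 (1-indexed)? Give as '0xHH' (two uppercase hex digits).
Answer: 0x46

Derivation:
After byte 1 (0xF1): reg=0x86
After byte 2 (0x9E): reg=0x48
After byte 3 (0xA9): reg=0xA9
After byte 4 (0xB3): reg=0x46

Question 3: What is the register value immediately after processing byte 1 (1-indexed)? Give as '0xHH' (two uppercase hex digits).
Answer: 0x86

Derivation:
After byte 1 (0xF1): reg=0x86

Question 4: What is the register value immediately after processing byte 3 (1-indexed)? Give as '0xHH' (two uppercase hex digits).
After byte 1 (0xF1): reg=0x86
After byte 2 (0x9E): reg=0x48
After byte 3 (0xA9): reg=0xA9

Answer: 0xA9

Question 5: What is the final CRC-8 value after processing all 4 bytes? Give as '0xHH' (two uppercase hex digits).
After byte 1 (0xF1): reg=0x86
After byte 2 (0x9E): reg=0x48
After byte 3 (0xA9): reg=0xA9
After byte 4 (0xB3): reg=0x46

Answer: 0x46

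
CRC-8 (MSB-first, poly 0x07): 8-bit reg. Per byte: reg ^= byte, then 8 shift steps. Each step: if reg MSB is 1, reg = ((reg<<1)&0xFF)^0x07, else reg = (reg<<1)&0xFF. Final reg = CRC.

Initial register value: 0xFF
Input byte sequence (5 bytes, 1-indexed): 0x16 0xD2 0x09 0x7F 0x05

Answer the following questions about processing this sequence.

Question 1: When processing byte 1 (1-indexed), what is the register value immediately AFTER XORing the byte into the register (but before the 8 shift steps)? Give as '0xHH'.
Register before byte 1: 0xFF
Byte 1: 0x16
0xFF XOR 0x16 = 0xE9

Answer: 0xE9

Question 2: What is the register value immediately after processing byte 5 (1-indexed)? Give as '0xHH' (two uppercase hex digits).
Answer: 0xE1

Derivation:
After byte 1 (0x16): reg=0x91
After byte 2 (0xD2): reg=0xCE
After byte 3 (0x09): reg=0x5B
After byte 4 (0x7F): reg=0xFC
After byte 5 (0x05): reg=0xE1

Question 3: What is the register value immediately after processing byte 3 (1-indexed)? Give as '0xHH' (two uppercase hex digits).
Answer: 0x5B

Derivation:
After byte 1 (0x16): reg=0x91
After byte 2 (0xD2): reg=0xCE
After byte 3 (0x09): reg=0x5B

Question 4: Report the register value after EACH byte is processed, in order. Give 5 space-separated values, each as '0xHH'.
0x91 0xCE 0x5B 0xFC 0xE1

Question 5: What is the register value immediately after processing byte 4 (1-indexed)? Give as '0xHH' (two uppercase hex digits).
Answer: 0xFC

Derivation:
After byte 1 (0x16): reg=0x91
After byte 2 (0xD2): reg=0xCE
After byte 3 (0x09): reg=0x5B
After byte 4 (0x7F): reg=0xFC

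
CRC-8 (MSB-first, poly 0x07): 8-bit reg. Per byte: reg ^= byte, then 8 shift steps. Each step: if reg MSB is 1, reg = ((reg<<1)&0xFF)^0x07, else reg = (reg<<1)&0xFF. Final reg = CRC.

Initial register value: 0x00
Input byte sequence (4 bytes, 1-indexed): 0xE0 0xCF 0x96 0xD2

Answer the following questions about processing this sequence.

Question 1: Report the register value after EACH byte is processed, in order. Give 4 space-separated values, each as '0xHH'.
0xAE 0x20 0x0B 0x01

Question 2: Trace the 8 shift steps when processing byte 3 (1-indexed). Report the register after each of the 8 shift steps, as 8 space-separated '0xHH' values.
After byte 1 (0xE0): reg=0xAE
After byte 2 (0xCF): reg=0x20
Register before byte 3: 0x20
After XOR with byte 0x96: 0xB6

Answer: 0x6B 0xD6 0xAB 0x51 0xA2 0x43 0x86 0x0B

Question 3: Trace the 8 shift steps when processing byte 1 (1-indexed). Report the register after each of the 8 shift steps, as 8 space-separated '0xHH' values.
Register before byte 1: 0x00
After XOR with byte 0xE0: 0xE0

Answer: 0xC7 0x89 0x15 0x2A 0x54 0xA8 0x57 0xAE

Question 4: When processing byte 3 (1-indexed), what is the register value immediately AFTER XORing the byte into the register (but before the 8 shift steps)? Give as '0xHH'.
Answer: 0xB6

Derivation:
Register before byte 3: 0x20
Byte 3: 0x96
0x20 XOR 0x96 = 0xB6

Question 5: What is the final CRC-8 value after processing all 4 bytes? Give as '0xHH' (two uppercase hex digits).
Answer: 0x01

Derivation:
After byte 1 (0xE0): reg=0xAE
After byte 2 (0xCF): reg=0x20
After byte 3 (0x96): reg=0x0B
After byte 4 (0xD2): reg=0x01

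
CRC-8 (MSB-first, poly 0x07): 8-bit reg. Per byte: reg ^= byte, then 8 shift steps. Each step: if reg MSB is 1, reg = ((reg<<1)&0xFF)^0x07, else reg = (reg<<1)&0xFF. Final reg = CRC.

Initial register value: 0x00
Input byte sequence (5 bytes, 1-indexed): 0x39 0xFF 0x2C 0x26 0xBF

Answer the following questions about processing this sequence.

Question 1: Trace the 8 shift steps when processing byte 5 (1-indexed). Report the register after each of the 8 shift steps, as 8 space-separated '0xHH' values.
Answer: 0x76 0xEC 0xDF 0xB9 0x75 0xEA 0xD3 0xA1

Derivation:
After byte 1 (0x39): reg=0xAF
After byte 2 (0xFF): reg=0xB7
After byte 3 (0x2C): reg=0xC8
After byte 4 (0x26): reg=0x84
Register before byte 5: 0x84
After XOR with byte 0xBF: 0x3B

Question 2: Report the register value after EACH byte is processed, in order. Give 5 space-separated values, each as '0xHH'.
0xAF 0xB7 0xC8 0x84 0xA1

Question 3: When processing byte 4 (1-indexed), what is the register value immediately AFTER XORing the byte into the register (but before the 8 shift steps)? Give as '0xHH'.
Answer: 0xEE

Derivation:
Register before byte 4: 0xC8
Byte 4: 0x26
0xC8 XOR 0x26 = 0xEE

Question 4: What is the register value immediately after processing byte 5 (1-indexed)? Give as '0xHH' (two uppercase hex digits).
Answer: 0xA1

Derivation:
After byte 1 (0x39): reg=0xAF
After byte 2 (0xFF): reg=0xB7
After byte 3 (0x2C): reg=0xC8
After byte 4 (0x26): reg=0x84
After byte 5 (0xBF): reg=0xA1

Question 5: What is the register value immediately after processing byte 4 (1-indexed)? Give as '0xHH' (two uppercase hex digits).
After byte 1 (0x39): reg=0xAF
After byte 2 (0xFF): reg=0xB7
After byte 3 (0x2C): reg=0xC8
After byte 4 (0x26): reg=0x84

Answer: 0x84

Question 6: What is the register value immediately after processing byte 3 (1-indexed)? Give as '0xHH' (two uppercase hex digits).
After byte 1 (0x39): reg=0xAF
After byte 2 (0xFF): reg=0xB7
After byte 3 (0x2C): reg=0xC8

Answer: 0xC8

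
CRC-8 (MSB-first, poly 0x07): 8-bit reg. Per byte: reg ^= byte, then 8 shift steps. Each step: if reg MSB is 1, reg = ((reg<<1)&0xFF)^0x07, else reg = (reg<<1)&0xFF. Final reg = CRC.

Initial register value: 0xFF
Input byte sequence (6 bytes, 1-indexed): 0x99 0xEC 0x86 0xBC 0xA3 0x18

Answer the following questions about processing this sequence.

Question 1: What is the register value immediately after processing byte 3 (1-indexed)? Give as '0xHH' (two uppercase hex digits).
Answer: 0x9C

Derivation:
After byte 1 (0x99): reg=0x35
After byte 2 (0xEC): reg=0x01
After byte 3 (0x86): reg=0x9C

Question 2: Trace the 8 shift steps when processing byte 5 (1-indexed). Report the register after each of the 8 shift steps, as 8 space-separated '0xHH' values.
Answer: 0x86 0x0B 0x16 0x2C 0x58 0xB0 0x67 0xCE

Derivation:
After byte 1 (0x99): reg=0x35
After byte 2 (0xEC): reg=0x01
After byte 3 (0x86): reg=0x9C
After byte 4 (0xBC): reg=0xE0
Register before byte 5: 0xE0
After XOR with byte 0xA3: 0x43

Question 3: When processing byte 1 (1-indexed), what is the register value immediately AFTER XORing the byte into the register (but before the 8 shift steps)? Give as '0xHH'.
Register before byte 1: 0xFF
Byte 1: 0x99
0xFF XOR 0x99 = 0x66

Answer: 0x66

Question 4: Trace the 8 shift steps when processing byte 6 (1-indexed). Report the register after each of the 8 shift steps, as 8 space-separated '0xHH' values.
After byte 1 (0x99): reg=0x35
After byte 2 (0xEC): reg=0x01
After byte 3 (0x86): reg=0x9C
After byte 4 (0xBC): reg=0xE0
After byte 5 (0xA3): reg=0xCE
Register before byte 6: 0xCE
After XOR with byte 0x18: 0xD6

Answer: 0xAB 0x51 0xA2 0x43 0x86 0x0B 0x16 0x2C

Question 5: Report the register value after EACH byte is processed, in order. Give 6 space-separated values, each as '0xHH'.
0x35 0x01 0x9C 0xE0 0xCE 0x2C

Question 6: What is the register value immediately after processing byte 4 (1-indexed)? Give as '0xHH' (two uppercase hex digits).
After byte 1 (0x99): reg=0x35
After byte 2 (0xEC): reg=0x01
After byte 3 (0x86): reg=0x9C
After byte 4 (0xBC): reg=0xE0

Answer: 0xE0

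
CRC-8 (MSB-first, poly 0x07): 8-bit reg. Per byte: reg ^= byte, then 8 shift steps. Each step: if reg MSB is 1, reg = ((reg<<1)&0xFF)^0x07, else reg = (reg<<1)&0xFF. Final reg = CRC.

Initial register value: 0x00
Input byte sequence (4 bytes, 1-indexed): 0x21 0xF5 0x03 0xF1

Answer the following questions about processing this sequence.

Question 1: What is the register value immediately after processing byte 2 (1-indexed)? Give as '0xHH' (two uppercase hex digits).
After byte 1 (0x21): reg=0xE7
After byte 2 (0xF5): reg=0x7E

Answer: 0x7E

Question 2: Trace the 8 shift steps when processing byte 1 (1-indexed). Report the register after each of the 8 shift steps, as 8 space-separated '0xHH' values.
Answer: 0x42 0x84 0x0F 0x1E 0x3C 0x78 0xF0 0xE7

Derivation:
Register before byte 1: 0x00
After XOR with byte 0x21: 0x21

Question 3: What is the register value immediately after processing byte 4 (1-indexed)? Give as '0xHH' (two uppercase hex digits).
After byte 1 (0x21): reg=0xE7
After byte 2 (0xF5): reg=0x7E
After byte 3 (0x03): reg=0x74
After byte 4 (0xF1): reg=0x92

Answer: 0x92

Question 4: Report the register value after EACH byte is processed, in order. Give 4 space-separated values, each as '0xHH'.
0xE7 0x7E 0x74 0x92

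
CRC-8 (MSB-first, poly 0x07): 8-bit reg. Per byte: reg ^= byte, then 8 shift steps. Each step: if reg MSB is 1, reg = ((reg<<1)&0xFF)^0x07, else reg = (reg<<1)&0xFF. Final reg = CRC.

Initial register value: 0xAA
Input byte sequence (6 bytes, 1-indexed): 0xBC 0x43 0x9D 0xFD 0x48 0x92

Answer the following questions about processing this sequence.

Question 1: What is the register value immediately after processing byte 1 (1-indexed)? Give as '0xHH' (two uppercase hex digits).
After byte 1 (0xBC): reg=0x62

Answer: 0x62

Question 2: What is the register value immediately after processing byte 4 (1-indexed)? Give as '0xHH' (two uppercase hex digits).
After byte 1 (0xBC): reg=0x62
After byte 2 (0x43): reg=0xE7
After byte 3 (0x9D): reg=0x61
After byte 4 (0xFD): reg=0xDD

Answer: 0xDD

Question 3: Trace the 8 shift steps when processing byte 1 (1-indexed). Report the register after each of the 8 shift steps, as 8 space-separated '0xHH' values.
Register before byte 1: 0xAA
After XOR with byte 0xBC: 0x16

Answer: 0x2C 0x58 0xB0 0x67 0xCE 0x9B 0x31 0x62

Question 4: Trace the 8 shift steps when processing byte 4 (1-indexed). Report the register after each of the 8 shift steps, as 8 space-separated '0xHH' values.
After byte 1 (0xBC): reg=0x62
After byte 2 (0x43): reg=0xE7
After byte 3 (0x9D): reg=0x61
Register before byte 4: 0x61
After XOR with byte 0xFD: 0x9C

Answer: 0x3F 0x7E 0xFC 0xFF 0xF9 0xF5 0xED 0xDD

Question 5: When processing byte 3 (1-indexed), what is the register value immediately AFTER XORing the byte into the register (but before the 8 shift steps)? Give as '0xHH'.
Register before byte 3: 0xE7
Byte 3: 0x9D
0xE7 XOR 0x9D = 0x7A

Answer: 0x7A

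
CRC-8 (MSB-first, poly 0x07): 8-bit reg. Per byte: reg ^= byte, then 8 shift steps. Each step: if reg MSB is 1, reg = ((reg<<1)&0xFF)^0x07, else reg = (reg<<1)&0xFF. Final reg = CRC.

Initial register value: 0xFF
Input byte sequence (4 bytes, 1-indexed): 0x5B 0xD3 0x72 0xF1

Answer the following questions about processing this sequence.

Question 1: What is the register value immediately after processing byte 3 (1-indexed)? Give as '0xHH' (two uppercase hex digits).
After byte 1 (0x5B): reg=0x75
After byte 2 (0xD3): reg=0x7B
After byte 3 (0x72): reg=0x3F

Answer: 0x3F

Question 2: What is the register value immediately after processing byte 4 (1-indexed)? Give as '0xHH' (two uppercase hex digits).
After byte 1 (0x5B): reg=0x75
After byte 2 (0xD3): reg=0x7B
After byte 3 (0x72): reg=0x3F
After byte 4 (0xF1): reg=0x64

Answer: 0x64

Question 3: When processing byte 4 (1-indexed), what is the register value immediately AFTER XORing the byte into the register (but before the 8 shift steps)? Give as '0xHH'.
Register before byte 4: 0x3F
Byte 4: 0xF1
0x3F XOR 0xF1 = 0xCE

Answer: 0xCE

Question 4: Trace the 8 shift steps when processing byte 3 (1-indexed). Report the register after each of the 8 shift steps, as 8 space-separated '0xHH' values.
Answer: 0x12 0x24 0x48 0x90 0x27 0x4E 0x9C 0x3F

Derivation:
After byte 1 (0x5B): reg=0x75
After byte 2 (0xD3): reg=0x7B
Register before byte 3: 0x7B
After XOR with byte 0x72: 0x09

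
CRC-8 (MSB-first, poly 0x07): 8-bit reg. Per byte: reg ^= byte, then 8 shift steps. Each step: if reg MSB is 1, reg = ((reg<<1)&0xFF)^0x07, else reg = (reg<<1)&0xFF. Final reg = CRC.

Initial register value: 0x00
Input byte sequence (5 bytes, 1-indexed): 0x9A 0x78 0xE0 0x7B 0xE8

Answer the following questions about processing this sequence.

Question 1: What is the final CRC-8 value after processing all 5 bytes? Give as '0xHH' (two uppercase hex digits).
After byte 1 (0x9A): reg=0xCF
After byte 2 (0x78): reg=0x0C
After byte 3 (0xE0): reg=0x8A
After byte 4 (0x7B): reg=0xD9
After byte 5 (0xE8): reg=0x97

Answer: 0x97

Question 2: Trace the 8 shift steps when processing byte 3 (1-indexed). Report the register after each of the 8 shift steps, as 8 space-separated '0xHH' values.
After byte 1 (0x9A): reg=0xCF
After byte 2 (0x78): reg=0x0C
Register before byte 3: 0x0C
After XOR with byte 0xE0: 0xEC

Answer: 0xDF 0xB9 0x75 0xEA 0xD3 0xA1 0x45 0x8A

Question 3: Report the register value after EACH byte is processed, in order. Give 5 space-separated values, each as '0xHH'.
0xCF 0x0C 0x8A 0xD9 0x97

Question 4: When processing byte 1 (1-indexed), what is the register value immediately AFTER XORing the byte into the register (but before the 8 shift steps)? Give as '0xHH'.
Register before byte 1: 0x00
Byte 1: 0x9A
0x00 XOR 0x9A = 0x9A

Answer: 0x9A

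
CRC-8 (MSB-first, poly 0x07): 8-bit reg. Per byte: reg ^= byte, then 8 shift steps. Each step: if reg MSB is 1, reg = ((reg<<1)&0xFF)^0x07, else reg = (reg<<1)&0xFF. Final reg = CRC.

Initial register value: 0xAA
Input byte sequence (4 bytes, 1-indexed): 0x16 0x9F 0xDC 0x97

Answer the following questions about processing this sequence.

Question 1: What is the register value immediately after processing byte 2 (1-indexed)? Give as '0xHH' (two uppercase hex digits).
Answer: 0x67

Derivation:
After byte 1 (0x16): reg=0x3D
After byte 2 (0x9F): reg=0x67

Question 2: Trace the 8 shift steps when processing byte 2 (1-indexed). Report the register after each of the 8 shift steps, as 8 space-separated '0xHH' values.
After byte 1 (0x16): reg=0x3D
Register before byte 2: 0x3D
After XOR with byte 0x9F: 0xA2

Answer: 0x43 0x86 0x0B 0x16 0x2C 0x58 0xB0 0x67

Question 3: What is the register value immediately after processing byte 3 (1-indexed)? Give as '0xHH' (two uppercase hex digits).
After byte 1 (0x16): reg=0x3D
After byte 2 (0x9F): reg=0x67
After byte 3 (0xDC): reg=0x28

Answer: 0x28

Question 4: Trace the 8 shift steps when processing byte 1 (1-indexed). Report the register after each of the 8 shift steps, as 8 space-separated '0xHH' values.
Answer: 0x7F 0xFE 0xFB 0xF1 0xE5 0xCD 0x9D 0x3D

Derivation:
Register before byte 1: 0xAA
After XOR with byte 0x16: 0xBC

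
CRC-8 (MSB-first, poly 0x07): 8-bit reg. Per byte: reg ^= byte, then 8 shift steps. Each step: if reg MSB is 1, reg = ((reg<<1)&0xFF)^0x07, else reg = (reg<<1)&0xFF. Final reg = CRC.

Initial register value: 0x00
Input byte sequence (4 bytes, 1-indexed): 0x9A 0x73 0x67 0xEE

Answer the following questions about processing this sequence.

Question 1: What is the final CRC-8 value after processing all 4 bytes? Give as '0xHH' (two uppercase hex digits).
Answer: 0x0A

Derivation:
After byte 1 (0x9A): reg=0xCF
After byte 2 (0x73): reg=0x3D
After byte 3 (0x67): reg=0x81
After byte 4 (0xEE): reg=0x0A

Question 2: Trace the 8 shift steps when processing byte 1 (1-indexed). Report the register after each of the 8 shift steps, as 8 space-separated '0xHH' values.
Register before byte 1: 0x00
After XOR with byte 0x9A: 0x9A

Answer: 0x33 0x66 0xCC 0x9F 0x39 0x72 0xE4 0xCF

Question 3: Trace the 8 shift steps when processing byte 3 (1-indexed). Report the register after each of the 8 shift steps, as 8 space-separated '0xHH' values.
Answer: 0xB4 0x6F 0xDE 0xBB 0x71 0xE2 0xC3 0x81

Derivation:
After byte 1 (0x9A): reg=0xCF
After byte 2 (0x73): reg=0x3D
Register before byte 3: 0x3D
After XOR with byte 0x67: 0x5A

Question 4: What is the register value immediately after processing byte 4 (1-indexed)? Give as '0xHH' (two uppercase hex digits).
After byte 1 (0x9A): reg=0xCF
After byte 2 (0x73): reg=0x3D
After byte 3 (0x67): reg=0x81
After byte 4 (0xEE): reg=0x0A

Answer: 0x0A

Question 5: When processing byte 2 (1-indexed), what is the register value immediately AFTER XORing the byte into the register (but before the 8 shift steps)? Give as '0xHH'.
Answer: 0xBC

Derivation:
Register before byte 2: 0xCF
Byte 2: 0x73
0xCF XOR 0x73 = 0xBC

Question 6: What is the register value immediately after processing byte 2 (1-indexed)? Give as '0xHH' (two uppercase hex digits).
After byte 1 (0x9A): reg=0xCF
After byte 2 (0x73): reg=0x3D

Answer: 0x3D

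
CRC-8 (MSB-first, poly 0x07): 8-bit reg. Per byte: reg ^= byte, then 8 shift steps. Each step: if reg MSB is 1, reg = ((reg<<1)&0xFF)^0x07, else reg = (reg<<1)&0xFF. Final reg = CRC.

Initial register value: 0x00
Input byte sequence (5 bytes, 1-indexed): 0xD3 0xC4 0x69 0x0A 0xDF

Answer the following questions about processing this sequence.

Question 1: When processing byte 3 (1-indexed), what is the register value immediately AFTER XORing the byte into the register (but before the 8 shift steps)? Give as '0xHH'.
Answer: 0xBE

Derivation:
Register before byte 3: 0xD7
Byte 3: 0x69
0xD7 XOR 0x69 = 0xBE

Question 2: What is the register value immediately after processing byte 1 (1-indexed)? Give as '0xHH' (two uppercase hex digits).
After byte 1 (0xD3): reg=0x37

Answer: 0x37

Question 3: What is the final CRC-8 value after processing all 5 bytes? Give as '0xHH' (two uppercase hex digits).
Answer: 0x57

Derivation:
After byte 1 (0xD3): reg=0x37
After byte 2 (0xC4): reg=0xD7
After byte 3 (0x69): reg=0x33
After byte 4 (0x0A): reg=0xAF
After byte 5 (0xDF): reg=0x57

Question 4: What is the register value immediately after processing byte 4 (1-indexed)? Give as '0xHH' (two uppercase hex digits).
After byte 1 (0xD3): reg=0x37
After byte 2 (0xC4): reg=0xD7
After byte 3 (0x69): reg=0x33
After byte 4 (0x0A): reg=0xAF

Answer: 0xAF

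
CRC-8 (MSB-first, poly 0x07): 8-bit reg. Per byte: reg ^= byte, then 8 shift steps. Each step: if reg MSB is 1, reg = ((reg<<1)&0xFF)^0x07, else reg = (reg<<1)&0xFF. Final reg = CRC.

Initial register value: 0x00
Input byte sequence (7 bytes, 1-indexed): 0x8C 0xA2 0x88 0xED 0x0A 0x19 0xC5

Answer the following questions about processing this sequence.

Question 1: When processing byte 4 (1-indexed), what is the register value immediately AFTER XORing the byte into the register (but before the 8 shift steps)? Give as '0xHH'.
Answer: 0x9F

Derivation:
Register before byte 4: 0x72
Byte 4: 0xED
0x72 XOR 0xED = 0x9F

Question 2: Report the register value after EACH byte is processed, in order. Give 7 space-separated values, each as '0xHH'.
0xAD 0x2D 0x72 0xD4 0x14 0x23 0xBC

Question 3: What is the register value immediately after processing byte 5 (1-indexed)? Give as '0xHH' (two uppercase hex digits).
Answer: 0x14

Derivation:
After byte 1 (0x8C): reg=0xAD
After byte 2 (0xA2): reg=0x2D
After byte 3 (0x88): reg=0x72
After byte 4 (0xED): reg=0xD4
After byte 5 (0x0A): reg=0x14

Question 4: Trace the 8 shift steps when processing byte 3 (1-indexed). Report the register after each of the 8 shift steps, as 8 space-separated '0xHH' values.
After byte 1 (0x8C): reg=0xAD
After byte 2 (0xA2): reg=0x2D
Register before byte 3: 0x2D
After XOR with byte 0x88: 0xA5

Answer: 0x4D 0x9A 0x33 0x66 0xCC 0x9F 0x39 0x72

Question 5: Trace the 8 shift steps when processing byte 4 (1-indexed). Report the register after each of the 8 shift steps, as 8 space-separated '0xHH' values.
Answer: 0x39 0x72 0xE4 0xCF 0x99 0x35 0x6A 0xD4

Derivation:
After byte 1 (0x8C): reg=0xAD
After byte 2 (0xA2): reg=0x2D
After byte 3 (0x88): reg=0x72
Register before byte 4: 0x72
After XOR with byte 0xED: 0x9F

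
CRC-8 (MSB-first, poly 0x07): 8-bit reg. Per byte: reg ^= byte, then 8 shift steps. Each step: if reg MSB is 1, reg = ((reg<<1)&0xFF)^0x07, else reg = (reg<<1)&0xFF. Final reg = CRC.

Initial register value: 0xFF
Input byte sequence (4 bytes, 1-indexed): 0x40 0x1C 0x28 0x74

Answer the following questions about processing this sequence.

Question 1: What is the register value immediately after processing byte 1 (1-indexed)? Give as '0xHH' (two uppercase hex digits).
Answer: 0x34

Derivation:
After byte 1 (0x40): reg=0x34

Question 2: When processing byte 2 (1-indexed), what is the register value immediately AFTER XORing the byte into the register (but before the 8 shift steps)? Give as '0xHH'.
Answer: 0x28

Derivation:
Register before byte 2: 0x34
Byte 2: 0x1C
0x34 XOR 0x1C = 0x28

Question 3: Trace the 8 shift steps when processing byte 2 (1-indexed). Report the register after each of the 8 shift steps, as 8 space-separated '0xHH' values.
Answer: 0x50 0xA0 0x47 0x8E 0x1B 0x36 0x6C 0xD8

Derivation:
After byte 1 (0x40): reg=0x34
Register before byte 2: 0x34
After XOR with byte 0x1C: 0x28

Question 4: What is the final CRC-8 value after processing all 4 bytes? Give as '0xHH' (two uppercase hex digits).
After byte 1 (0x40): reg=0x34
After byte 2 (0x1C): reg=0xD8
After byte 3 (0x28): reg=0xDE
After byte 4 (0x74): reg=0x5F

Answer: 0x5F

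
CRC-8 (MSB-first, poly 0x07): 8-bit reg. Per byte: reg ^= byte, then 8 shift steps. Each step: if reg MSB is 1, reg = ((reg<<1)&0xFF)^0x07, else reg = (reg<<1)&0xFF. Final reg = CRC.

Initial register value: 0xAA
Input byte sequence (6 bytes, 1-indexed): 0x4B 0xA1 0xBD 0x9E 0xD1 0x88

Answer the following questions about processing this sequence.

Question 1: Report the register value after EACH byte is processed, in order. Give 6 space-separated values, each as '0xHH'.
0xA9 0x38 0x92 0x24 0xC5 0xE4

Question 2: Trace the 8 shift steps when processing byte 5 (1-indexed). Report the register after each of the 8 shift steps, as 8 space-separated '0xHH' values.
Answer: 0xED 0xDD 0xBD 0x7D 0xFA 0xF3 0xE1 0xC5

Derivation:
After byte 1 (0x4B): reg=0xA9
After byte 2 (0xA1): reg=0x38
After byte 3 (0xBD): reg=0x92
After byte 4 (0x9E): reg=0x24
Register before byte 5: 0x24
After XOR with byte 0xD1: 0xF5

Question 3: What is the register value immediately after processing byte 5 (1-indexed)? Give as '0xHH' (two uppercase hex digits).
After byte 1 (0x4B): reg=0xA9
After byte 2 (0xA1): reg=0x38
After byte 3 (0xBD): reg=0x92
After byte 4 (0x9E): reg=0x24
After byte 5 (0xD1): reg=0xC5

Answer: 0xC5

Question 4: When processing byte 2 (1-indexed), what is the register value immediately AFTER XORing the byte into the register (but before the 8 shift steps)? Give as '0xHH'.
Register before byte 2: 0xA9
Byte 2: 0xA1
0xA9 XOR 0xA1 = 0x08

Answer: 0x08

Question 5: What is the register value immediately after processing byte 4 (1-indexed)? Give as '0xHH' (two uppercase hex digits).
Answer: 0x24

Derivation:
After byte 1 (0x4B): reg=0xA9
After byte 2 (0xA1): reg=0x38
After byte 3 (0xBD): reg=0x92
After byte 4 (0x9E): reg=0x24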